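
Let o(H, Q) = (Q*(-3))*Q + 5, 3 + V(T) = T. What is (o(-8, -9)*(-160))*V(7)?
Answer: 152320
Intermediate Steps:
V(T) = -3 + T
o(H, Q) = 5 - 3*Q² (o(H, Q) = (-3*Q)*Q + 5 = -3*Q² + 5 = 5 - 3*Q²)
(o(-8, -9)*(-160))*V(7) = ((5 - 3*(-9)²)*(-160))*(-3 + 7) = ((5 - 3*81)*(-160))*4 = ((5 - 243)*(-160))*4 = -238*(-160)*4 = 38080*4 = 152320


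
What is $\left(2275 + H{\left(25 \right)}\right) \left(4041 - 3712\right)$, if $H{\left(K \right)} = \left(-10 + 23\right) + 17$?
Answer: $758345$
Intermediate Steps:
$H{\left(K \right)} = 30$ ($H{\left(K \right)} = 13 + 17 = 30$)
$\left(2275 + H{\left(25 \right)}\right) \left(4041 - 3712\right) = \left(2275 + 30\right) \left(4041 - 3712\right) = 2305 \cdot 329 = 758345$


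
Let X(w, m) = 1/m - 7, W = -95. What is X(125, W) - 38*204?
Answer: -737106/95 ≈ -7759.0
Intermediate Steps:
X(w, m) = -7 + 1/m
X(125, W) - 38*204 = (-7 + 1/(-95)) - 38*204 = (-7 - 1/95) - 1*7752 = -666/95 - 7752 = -737106/95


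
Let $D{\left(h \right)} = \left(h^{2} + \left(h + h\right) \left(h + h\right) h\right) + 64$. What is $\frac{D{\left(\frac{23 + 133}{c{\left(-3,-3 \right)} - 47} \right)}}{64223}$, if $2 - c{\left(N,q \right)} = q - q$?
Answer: $- \frac{305872}{216752625} \approx -0.0014112$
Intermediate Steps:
$c{\left(N,q \right)} = 2$ ($c{\left(N,q \right)} = 2 - \left(q - q\right) = 2 - 0 = 2 + 0 = 2$)
$D{\left(h \right)} = 64 + h^{2} + 4 h^{3}$ ($D{\left(h \right)} = \left(h^{2} + 2 h 2 h h\right) + 64 = \left(h^{2} + 4 h^{2} h\right) + 64 = \left(h^{2} + 4 h^{3}\right) + 64 = 64 + h^{2} + 4 h^{3}$)
$\frac{D{\left(\frac{23 + 133}{c{\left(-3,-3 \right)} - 47} \right)}}{64223} = \frac{64 + \left(\frac{23 + 133}{2 - 47}\right)^{2} + 4 \left(\frac{23 + 133}{2 - 47}\right)^{3}}{64223} = \left(64 + \left(\frac{156}{-45}\right)^{2} + 4 \left(\frac{156}{-45}\right)^{3}\right) \frac{1}{64223} = \left(64 + \left(156 \left(- \frac{1}{45}\right)\right)^{2} + 4 \left(156 \left(- \frac{1}{45}\right)\right)^{3}\right) \frac{1}{64223} = \left(64 + \left(- \frac{52}{15}\right)^{2} + 4 \left(- \frac{52}{15}\right)^{3}\right) \frac{1}{64223} = \left(64 + \frac{2704}{225} + 4 \left(- \frac{140608}{3375}\right)\right) \frac{1}{64223} = \left(64 + \frac{2704}{225} - \frac{562432}{3375}\right) \frac{1}{64223} = \left(- \frac{305872}{3375}\right) \frac{1}{64223} = - \frac{305872}{216752625}$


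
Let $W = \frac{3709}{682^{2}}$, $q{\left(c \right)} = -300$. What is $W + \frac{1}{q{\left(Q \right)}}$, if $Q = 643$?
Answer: $\frac{80947}{17442150} \approx 0.0046409$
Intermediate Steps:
$W = \frac{3709}{465124} \approx 0.0079742$
$W + \frac{1}{q{\left(Q \right)}} = \frac{3709}{465124} + \frac{1}{-300} = \frac{3709}{465124} - \frac{1}{300} = \frac{80947}{17442150}$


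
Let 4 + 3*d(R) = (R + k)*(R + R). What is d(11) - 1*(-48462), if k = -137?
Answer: 142610/3 ≈ 47537.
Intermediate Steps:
d(R) = -4/3 + 2*R*(-137 + R)/3 (d(R) = -4/3 + ((R - 137)*(R + R))/3 = -4/3 + ((-137 + R)*(2*R))/3 = -4/3 + (2*R*(-137 + R))/3 = -4/3 + 2*R*(-137 + R)/3)
d(11) - 1*(-48462) = (-4/3 - 274/3*11 + (2/3)*11**2) - 1*(-48462) = (-4/3 - 3014/3 + (2/3)*121) + 48462 = (-4/3 - 3014/3 + 242/3) + 48462 = -2776/3 + 48462 = 142610/3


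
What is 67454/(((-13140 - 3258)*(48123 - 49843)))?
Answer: 33727/14102280 ≈ 0.0023916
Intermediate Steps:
67454/(((-13140 - 3258)*(48123 - 49843))) = 67454/((-16398*(-1720))) = 67454/28204560 = 67454*(1/28204560) = 33727/14102280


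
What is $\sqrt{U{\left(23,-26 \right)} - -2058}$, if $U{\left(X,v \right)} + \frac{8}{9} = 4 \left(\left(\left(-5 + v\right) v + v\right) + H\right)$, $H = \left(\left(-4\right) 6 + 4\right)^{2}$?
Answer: $\frac{\sqrt{60994}}{3} \approx 82.323$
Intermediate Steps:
$H = 400$ ($H = \left(-24 + 4\right)^{2} = \left(-20\right)^{2} = 400$)
$U{\left(X,v \right)} = \frac{14392}{9} + 4 v + 4 v \left(-5 + v\right)$ ($U{\left(X,v \right)} = - \frac{8}{9} + 4 \left(\left(\left(-5 + v\right) v + v\right) + 400\right) = - \frac{8}{9} + 4 \left(\left(v \left(-5 + v\right) + v\right) + 400\right) = - \frac{8}{9} + 4 \left(\left(v + v \left(-5 + v\right)\right) + 400\right) = - \frac{8}{9} + 4 \left(400 + v + v \left(-5 + v\right)\right) = - \frac{8}{9} + \left(1600 + 4 v + 4 v \left(-5 + v\right)\right) = \frac{14392}{9} + 4 v + 4 v \left(-5 + v\right)$)
$\sqrt{U{\left(23,-26 \right)} - -2058} = \sqrt{\left(\frac{14392}{9} - -416 + 4 \left(-26\right)^{2}\right) - -2058} = \sqrt{\left(\frac{14392}{9} + 416 + 4 \cdot 676\right) + 2058} = \sqrt{\left(\frac{14392}{9} + 416 + 2704\right) + 2058} = \sqrt{\frac{42472}{9} + 2058} = \sqrt{\frac{60994}{9}} = \frac{\sqrt{60994}}{3}$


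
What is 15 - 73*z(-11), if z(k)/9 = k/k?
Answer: -642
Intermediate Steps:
z(k) = 9 (z(k) = 9*(k/k) = 9*1 = 9)
15 - 73*z(-11) = 15 - 73*9 = 15 - 657 = -642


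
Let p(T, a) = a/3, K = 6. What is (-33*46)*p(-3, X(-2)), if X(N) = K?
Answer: -3036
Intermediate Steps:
X(N) = 6
p(T, a) = a/3 (p(T, a) = a*(⅓) = a/3)
(-33*46)*p(-3, X(-2)) = (-33*46)*((⅓)*6) = -1518*2 = -3036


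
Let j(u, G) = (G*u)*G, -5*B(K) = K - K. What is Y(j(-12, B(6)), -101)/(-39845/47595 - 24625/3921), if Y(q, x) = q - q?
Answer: 0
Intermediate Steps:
B(K) = 0 (B(K) = -(K - K)/5 = -⅕*0 = 0)
j(u, G) = u*G²
Y(q, x) = 0
Y(j(-12, B(6)), -101)/(-39845/47595 - 24625/3921) = 0/(-39845/47595 - 24625/3921) = 0/(-39845*1/47595 - 24625*1/3921) = 0/(-7969/9519 - 24625/3921) = 0/(-88550608/12441333) = 0*(-12441333/88550608) = 0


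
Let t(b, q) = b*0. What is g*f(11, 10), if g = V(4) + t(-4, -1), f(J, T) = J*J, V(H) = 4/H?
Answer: 121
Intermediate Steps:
t(b, q) = 0
f(J, T) = J**2
g = 1 (g = 4/4 + 0 = 4*(1/4) + 0 = 1 + 0 = 1)
g*f(11, 10) = 1*11**2 = 1*121 = 121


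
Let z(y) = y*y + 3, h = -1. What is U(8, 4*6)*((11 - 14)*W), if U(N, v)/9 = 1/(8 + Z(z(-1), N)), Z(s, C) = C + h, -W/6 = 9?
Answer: 486/5 ≈ 97.200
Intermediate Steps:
W = -54 (W = -6*9 = -54)
z(y) = 3 + y² (z(y) = y² + 3 = 3 + y²)
Z(s, C) = -1 + C (Z(s, C) = C - 1 = -1 + C)
U(N, v) = 9/(7 + N) (U(N, v) = 9/(8 + (-1 + N)) = 9/(7 + N))
U(8, 4*6)*((11 - 14)*W) = (9/(7 + 8))*((11 - 14)*(-54)) = (9/15)*(-3*(-54)) = (9*(1/15))*162 = (⅗)*162 = 486/5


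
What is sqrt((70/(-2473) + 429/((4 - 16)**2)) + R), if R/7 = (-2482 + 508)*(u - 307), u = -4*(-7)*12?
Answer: I*sqrt(352899231792771)/29676 ≈ 633.02*I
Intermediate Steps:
u = 336 (u = 28*12 = 336)
R = -400722 (R = 7*((-2482 + 508)*(336 - 307)) = 7*(-1974*29) = 7*(-57246) = -400722)
sqrt((70/(-2473) + 429/((4 - 16)**2)) + R) = sqrt((70/(-2473) + 429/((4 - 16)**2)) - 400722) = sqrt((70*(-1/2473) + 429/((-12)**2)) - 400722) = sqrt((-70/2473 + 429/144) - 400722) = sqrt((-70/2473 + 429*(1/144)) - 400722) = sqrt((-70/2473 + 143/48) - 400722) = sqrt(350279/118704 - 400722) = sqrt(-47566954009/118704) = I*sqrt(352899231792771)/29676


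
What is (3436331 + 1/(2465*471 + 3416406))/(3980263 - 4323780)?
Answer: -15729533682352/1572421929657 ≈ -10.003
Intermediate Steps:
(3436331 + 1/(2465*471 + 3416406))/(3980263 - 4323780) = (3436331 + 1/(1161015 + 3416406))/(-343517) = (3436331 + 1/4577421)*(-1/343517) = (15729533682352/4577421)*(-1/343517) = -15729533682352/1572421929657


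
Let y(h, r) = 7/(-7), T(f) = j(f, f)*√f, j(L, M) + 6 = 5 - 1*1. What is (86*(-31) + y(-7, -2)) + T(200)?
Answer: -2667 - 20*√2 ≈ -2695.3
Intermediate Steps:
j(L, M) = -2 (j(L, M) = -6 + (5 - 1*1) = -6 + (5 - 1) = -6 + 4 = -2)
T(f) = -2*√f
y(h, r) = -1 (y(h, r) = 7*(-⅐) = -1)
(86*(-31) + y(-7, -2)) + T(200) = (86*(-31) - 1) - 20*√2 = (-2666 - 1) - 20*√2 = -2667 - 20*√2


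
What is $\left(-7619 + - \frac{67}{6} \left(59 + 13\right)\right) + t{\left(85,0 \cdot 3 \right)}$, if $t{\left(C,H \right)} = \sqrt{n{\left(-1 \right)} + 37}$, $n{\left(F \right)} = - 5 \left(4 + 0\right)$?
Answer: $-8423 + \sqrt{17} \approx -8418.9$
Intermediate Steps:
$n{\left(F \right)} = -20$ ($n{\left(F \right)} = \left(-5\right) 4 = -20$)
$t{\left(C,H \right)} = \sqrt{17}$ ($t{\left(C,H \right)} = \sqrt{-20 + 37} = \sqrt{17}$)
$\left(-7619 + - \frac{67}{6} \left(59 + 13\right)\right) + t{\left(85,0 \cdot 3 \right)} = \left(-7619 + - \frac{67}{6} \left(59 + 13\right)\right) + \sqrt{17} = \left(-7619 + \left(-67\right) \frac{1}{6} \cdot 72\right) + \sqrt{17} = \left(-7619 - 804\right) + \sqrt{17} = -8423 + \sqrt{17}$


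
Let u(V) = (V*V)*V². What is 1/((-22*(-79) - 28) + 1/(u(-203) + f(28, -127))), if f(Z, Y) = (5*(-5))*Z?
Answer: 1698180981/2903889477511 ≈ 0.00058480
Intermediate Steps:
f(Z, Y) = -25*Z
u(V) = V⁴ (u(V) = V²*V² = V⁴)
1/((-22*(-79) - 28) + 1/(u(-203) + f(28, -127))) = 1/((-22*(-79) - 28) + 1/((-203)⁴ - 25*28)) = 1/((1738 - 28) + 1/(1698181681 - 700)) = 1/(1710 + 1/1698180981) = 1/(2903889477511/1698180981) = 1698180981/2903889477511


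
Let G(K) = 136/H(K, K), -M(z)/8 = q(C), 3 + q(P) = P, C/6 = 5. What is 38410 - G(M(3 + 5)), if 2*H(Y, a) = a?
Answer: 1037104/27 ≈ 38411.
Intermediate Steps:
C = 30 (C = 6*5 = 30)
q(P) = -3 + P
H(Y, a) = a/2
M(z) = -216 (M(z) = -8*(-3 + 30) = -8*27 = -216)
G(K) = 272/K (G(K) = 136/((K/2)) = 136*(2/K) = 272/K)
38410 - G(M(3 + 5)) = 38410 - 272/(-216) = 38410 - 272*(-1)/216 = 38410 - 1*(-34/27) = 38410 + 34/27 = 1037104/27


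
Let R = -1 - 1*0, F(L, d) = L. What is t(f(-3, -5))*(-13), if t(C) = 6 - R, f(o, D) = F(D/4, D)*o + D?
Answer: -91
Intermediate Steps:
f(o, D) = D + D*o/4 (f(o, D) = (D/4)*o + D = D*o/4 + D = D + D*o/4)
R = -1 (R = -1 + 0 = -1)
t(C) = 7 (t(C) = 6 - 1*(-1) = 6 + 1 = 7)
t(f(-3, -5))*(-13) = 7*(-13) = -91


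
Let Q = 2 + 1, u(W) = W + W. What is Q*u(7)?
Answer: 42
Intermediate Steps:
u(W) = 2*W
Q = 3
Q*u(7) = 3*(2*7) = 3*14 = 42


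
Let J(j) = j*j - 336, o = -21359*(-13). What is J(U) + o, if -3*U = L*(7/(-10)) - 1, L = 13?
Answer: 249608101/900 ≈ 2.7734e+5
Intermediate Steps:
U = 101/30 (U = -(13*(7/(-10)) - 1)/3 = -(13*(7*(-⅒)) - 1)/3 = -(13*(-7/10) - 1)/3 = -(-91/10 - 1)/3 = -⅓*(-101/10) = 101/30 ≈ 3.3667)
o = 277667
J(j) = -336 + j² (J(j) = j² - 336 = -336 + j²)
J(U) + o = (-336 + (101/30)²) + 277667 = (-336 + 10201/900) + 277667 = -292199/900 + 277667 = 249608101/900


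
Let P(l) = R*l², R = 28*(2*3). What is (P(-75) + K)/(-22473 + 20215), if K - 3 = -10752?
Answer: -934251/2258 ≈ -413.75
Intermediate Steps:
K = -10749 (K = 3 - 10752 = -10749)
R = 168 (R = 28*6 = 168)
P(l) = 168*l²
(P(-75) + K)/(-22473 + 20215) = (168*(-75)² - 10749)/(-22473 + 20215) = (168*5625 - 10749)/(-2258) = (945000 - 10749)*(-1/2258) = 934251*(-1/2258) = -934251/2258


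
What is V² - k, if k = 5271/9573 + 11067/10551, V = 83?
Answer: 77295553115/11222747 ≈ 6887.4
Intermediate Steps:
k = 17950968/11222747 (k = 5271*(1/9573) + 11067*(1/10551) = 1757/3191 + 3689/3517 = 17950968/11222747 ≈ 1.5995)
V² - k = 83² - 1*17950968/11222747 = 6889 - 17950968/11222747 = 77295553115/11222747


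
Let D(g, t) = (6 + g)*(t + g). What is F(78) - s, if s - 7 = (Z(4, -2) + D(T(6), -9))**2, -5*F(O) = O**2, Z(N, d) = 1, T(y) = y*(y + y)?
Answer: -120792244/5 ≈ -2.4158e+7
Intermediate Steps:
T(y) = 2*y**2 (T(y) = y*(2*y) = 2*y**2)
D(g, t) = (6 + g)*(g + t)
F(O) = -O**2/5
s = 24157232 (s = 7 + (1 + ((2*6**2)**2 + 6*(2*6**2) + 6*(-9) + (2*6**2)*(-9)))**2 = 7 + (1 + ((2*36)**2 + 6*(2*36) - 54 + (2*36)*(-9)))**2 = 7 + (1 + (72**2 + 6*72 - 54 + 72*(-9)))**2 = 7 + (1 + (5184 + 432 - 54 - 648))**2 = 7 + (1 + 4914)**2 = 7 + 4915**2 = 7 + 24157225 = 24157232)
F(78) - s = -1/5*78**2 - 1*24157232 = -1/5*6084 - 24157232 = -6084/5 - 24157232 = -120792244/5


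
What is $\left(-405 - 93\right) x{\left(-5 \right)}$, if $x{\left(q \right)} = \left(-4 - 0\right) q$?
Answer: $-9960$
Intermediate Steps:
$x{\left(q \right)} = - 4 q$ ($x{\left(q \right)} = \left(-4 + 0\right) q = - 4 q$)
$\left(-405 - 93\right) x{\left(-5 \right)} = \left(-405 - 93\right) \left(\left(-4\right) \left(-5\right)\right) = \left(-405 - 93\right) 20 = \left(-498\right) 20 = -9960$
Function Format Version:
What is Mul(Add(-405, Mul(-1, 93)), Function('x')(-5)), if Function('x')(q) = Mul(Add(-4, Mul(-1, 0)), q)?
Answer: -9960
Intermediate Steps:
Function('x')(q) = Mul(-4, q) (Function('x')(q) = Mul(Add(-4, 0), q) = Mul(-4, q))
Mul(Add(-405, Mul(-1, 93)), Function('x')(-5)) = Mul(Add(-405, Mul(-1, 93)), Mul(-4, -5)) = Mul(Add(-405, -93), 20) = Mul(-498, 20) = -9960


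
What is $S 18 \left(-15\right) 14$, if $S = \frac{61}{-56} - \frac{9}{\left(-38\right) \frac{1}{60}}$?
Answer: $- \frac{1884735}{38} \approx -49598.0$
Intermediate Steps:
$S = \frac{13961}{1064}$ ($S = 61 \left(- \frac{1}{56}\right) - \frac{9}{\left(-38\right) \frac{1}{60}} = - \frac{61}{56} - \frac{9}{- \frac{19}{30}} = - \frac{61}{56} - - \frac{270}{19} = - \frac{61}{56} + \frac{270}{19} = \frac{13961}{1064} \approx 13.121$)
$S 18 \left(-15\right) 14 = \frac{13961 \cdot 18 \left(-15\right) 14}{1064} = \frac{13961 \left(\left(-270\right) 14\right)}{1064} = \frac{13961}{1064} \left(-3780\right) = - \frac{1884735}{38}$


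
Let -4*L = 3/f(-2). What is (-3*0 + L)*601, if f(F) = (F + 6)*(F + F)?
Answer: 1803/64 ≈ 28.172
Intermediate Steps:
f(F) = 2*F*(6 + F) (f(F) = (6 + F)*(2*F) = 2*F*(6 + F))
L = 3/64 (L = -3/(4*(2*(-2)*(6 - 2))) = -3/(4*(2*(-2)*4)) = -3/(4*(-16)) = -3*(-1)/(4*16) = -1/4*(-3/16) = 3/64 ≈ 0.046875)
(-3*0 + L)*601 = (-3*0 + 3/64)*601 = (0 + 3/64)*601 = (3/64)*601 = 1803/64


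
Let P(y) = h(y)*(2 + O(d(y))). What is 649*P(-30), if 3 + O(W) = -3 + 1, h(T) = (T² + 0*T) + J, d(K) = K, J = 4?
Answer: -1760088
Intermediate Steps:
h(T) = 4 + T² (h(T) = (T² + 0*T) + 4 = (T² + 0) + 4 = T² + 4 = 4 + T²)
O(W) = -5 (O(W) = -3 + (-3 + 1) = -3 - 2 = -5)
P(y) = -12 - 3*y² (P(y) = (4 + y²)*(2 - 5) = (4 + y²)*(-3) = -12 - 3*y²)
649*P(-30) = 649*(-12 - 3*(-30)²) = 649*(-12 - 3*900) = 649*(-12 - 2700) = 649*(-2712) = -1760088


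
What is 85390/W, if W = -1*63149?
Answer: -85390/63149 ≈ -1.3522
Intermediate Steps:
W = -63149
85390/W = 85390/(-63149) = 85390*(-1/63149) = -85390/63149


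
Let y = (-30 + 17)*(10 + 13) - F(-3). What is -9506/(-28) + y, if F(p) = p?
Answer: 87/2 ≈ 43.500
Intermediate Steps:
y = -296 (y = (-30 + 17)*(10 + 13) - 1*(-3) = -13*23 + 3 = -299 + 3 = -296)
-9506/(-28) + y = -9506/(-28) - 296 = -9506*(-1)/28 - 296 = -97*(-7/2) - 296 = 679/2 - 296 = 87/2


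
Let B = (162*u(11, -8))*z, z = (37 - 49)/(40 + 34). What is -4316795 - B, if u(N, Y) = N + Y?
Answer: -159718499/37 ≈ -4.3167e+6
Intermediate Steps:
z = -6/37 (z = -12/74 = -12*1/74 = -6/37 ≈ -0.16216)
B = -2916/37 (B = (162*(11 - 8))*(-6/37) = (162*3)*(-6/37) = 486*(-6/37) = -2916/37 ≈ -78.811)
-4316795 - B = -4316795 - 1*(-2916/37) = -4316795 + 2916/37 = -159718499/37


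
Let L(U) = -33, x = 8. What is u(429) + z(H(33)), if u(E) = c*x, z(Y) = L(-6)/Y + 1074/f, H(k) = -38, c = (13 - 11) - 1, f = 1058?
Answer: 198679/20102 ≈ 9.8835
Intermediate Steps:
c = 1 (c = 2 - 1 = 1)
z(Y) = 537/529 - 33/Y (z(Y) = -33/Y + 1074/1058 = -33/Y + 1074*(1/1058) = -33/Y + 537/529 = 537/529 - 33/Y)
u(E) = 8 (u(E) = 1*8 = 8)
u(429) + z(H(33)) = 8 + (537/529 - 33/(-38)) = 8 + (537/529 - 33*(-1/38)) = 8 + (537/529 + 33/38) = 8 + 37863/20102 = 198679/20102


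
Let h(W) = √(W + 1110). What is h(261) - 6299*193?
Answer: -1215707 + √1371 ≈ -1.2157e+6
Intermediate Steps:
h(W) = √(1110 + W)
h(261) - 6299*193 = √(1110 + 261) - 6299*193 = √1371 - 1*1215707 = √1371 - 1215707 = -1215707 + √1371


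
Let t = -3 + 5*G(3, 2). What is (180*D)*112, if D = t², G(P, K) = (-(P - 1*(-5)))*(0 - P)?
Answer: 275970240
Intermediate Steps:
G(P, K) = -P*(-5 - P) (G(P, K) = (-(P + 5))*(-P) = (-(5 + P))*(-P) = (-5 - P)*(-P) = -P*(-5 - P))
t = 117 (t = -3 + 5*(3*(5 + 3)) = -3 + 5*(3*8) = -3 + 5*24 = -3 + 120 = 117)
D = 13689 (D = 117² = 13689)
(180*D)*112 = (180*13689)*112 = 2464020*112 = 275970240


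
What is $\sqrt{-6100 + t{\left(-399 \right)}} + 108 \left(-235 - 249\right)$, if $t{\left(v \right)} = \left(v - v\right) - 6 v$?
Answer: $-52272 + i \sqrt{3706} \approx -52272.0 + 60.877 i$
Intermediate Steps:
$t{\left(v \right)} = - 6 v$ ($t{\left(v \right)} = 0 - 6 v = - 6 v$)
$\sqrt{-6100 + t{\left(-399 \right)}} + 108 \left(-235 - 249\right) = \sqrt{-6100 - -2394} + 108 \left(-235 - 249\right) = \sqrt{-6100 + 2394} + 108 \left(-484\right) = \sqrt{-3706} - 52272 = i \sqrt{3706} - 52272 = -52272 + i \sqrt{3706}$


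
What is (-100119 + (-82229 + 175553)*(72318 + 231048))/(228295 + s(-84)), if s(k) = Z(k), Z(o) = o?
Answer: 28311228465/228211 ≈ 1.2406e+5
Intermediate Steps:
s(k) = k
(-100119 + (-82229 + 175553)*(72318 + 231048))/(228295 + s(-84)) = (-100119 + (-82229 + 175553)*(72318 + 231048))/(228295 - 84) = (-100119 + 93324*303366)/228211 = (-100119 + 28311328584)*(1/228211) = 28311228465*(1/228211) = 28311228465/228211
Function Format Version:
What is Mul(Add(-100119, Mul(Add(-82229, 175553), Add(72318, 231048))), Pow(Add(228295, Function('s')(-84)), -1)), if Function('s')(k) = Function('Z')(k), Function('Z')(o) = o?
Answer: Rational(28311228465, 228211) ≈ 1.2406e+5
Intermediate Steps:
Function('s')(k) = k
Mul(Add(-100119, Mul(Add(-82229, 175553), Add(72318, 231048))), Pow(Add(228295, Function('s')(-84)), -1)) = Mul(Add(-100119, Mul(Add(-82229, 175553), Add(72318, 231048))), Pow(Add(228295, -84), -1)) = Mul(Add(-100119, Mul(93324, 303366)), Pow(228211, -1)) = Mul(Add(-100119, 28311328584), Rational(1, 228211)) = Mul(28311228465, Rational(1, 228211)) = Rational(28311228465, 228211)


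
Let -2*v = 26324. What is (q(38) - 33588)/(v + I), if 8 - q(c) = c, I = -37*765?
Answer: 33618/41467 ≈ 0.81072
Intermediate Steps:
v = -13162 (v = -½*26324 = -13162)
I = -28305
q(c) = 8 - c
(q(38) - 33588)/(v + I) = ((8 - 1*38) - 33588)/(-13162 - 28305) = ((8 - 38) - 33588)/(-41467) = (-30 - 33588)*(-1/41467) = -33618*(-1/41467) = 33618/41467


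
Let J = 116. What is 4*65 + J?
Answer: 376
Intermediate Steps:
4*65 + J = 4*65 + 116 = 260 + 116 = 376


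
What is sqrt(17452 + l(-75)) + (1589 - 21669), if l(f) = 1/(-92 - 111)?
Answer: -20080 + sqrt(719179265)/203 ≈ -19948.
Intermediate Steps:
l(f) = -1/203 (l(f) = 1/(-203) = -1/203)
sqrt(17452 + l(-75)) + (1589 - 21669) = sqrt(17452 - 1/203) + (1589 - 21669) = sqrt(3542755/203) - 20080 = sqrt(719179265)/203 - 20080 = -20080 + sqrt(719179265)/203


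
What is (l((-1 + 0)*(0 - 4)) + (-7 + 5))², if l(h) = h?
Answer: 4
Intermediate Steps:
(l((-1 + 0)*(0 - 4)) + (-7 + 5))² = ((-1 + 0)*(0 - 4) + (-7 + 5))² = (-1*(-4) - 2)² = (4 - 2)² = 2² = 4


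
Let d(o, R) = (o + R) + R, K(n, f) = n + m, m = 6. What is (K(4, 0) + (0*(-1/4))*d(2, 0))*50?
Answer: 500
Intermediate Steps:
K(n, f) = 6 + n (K(n, f) = n + 6 = 6 + n)
d(o, R) = o + 2*R (d(o, R) = (R + o) + R = o + 2*R)
(K(4, 0) + (0*(-1/4))*d(2, 0))*50 = ((6 + 4) + (0*(-1/4))*(2 + 2*0))*50 = (10 + (0*(-1*¼))*(2 + 0))*50 = (10 + (0*(-¼))*2)*50 = (10 + 0*2)*50 = (10 + 0)*50 = 10*50 = 500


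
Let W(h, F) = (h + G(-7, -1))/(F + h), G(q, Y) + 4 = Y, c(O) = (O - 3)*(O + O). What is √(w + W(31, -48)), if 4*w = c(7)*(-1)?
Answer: 2*I*√1122/17 ≈ 3.9407*I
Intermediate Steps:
c(O) = 2*O*(-3 + O) (c(O) = (-3 + O)*(2*O) = 2*O*(-3 + O))
G(q, Y) = -4 + Y
W(h, F) = (-5 + h)/(F + h) (W(h, F) = (h + (-4 - 1))/(F + h) = (h - 5)/(F + h) = (-5 + h)/(F + h))
w = -14 (w = ((2*7*(-3 + 7))*(-1))/4 = ((2*7*4)*(-1))/4 = (56*(-1))/4 = (¼)*(-56) = -14)
√(w + W(31, -48)) = √(-14 + (-5 + 31)/(-48 + 31)) = √(-14 + 26/(-17)) = √(-14 - 1/17*26) = √(-14 - 26/17) = √(-264/17) = 2*I*√1122/17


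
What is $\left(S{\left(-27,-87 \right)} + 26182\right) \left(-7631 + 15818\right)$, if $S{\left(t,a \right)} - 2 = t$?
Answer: $214147359$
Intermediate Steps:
$S{\left(t,a \right)} = 2 + t$
$\left(S{\left(-27,-87 \right)} + 26182\right) \left(-7631 + 15818\right) = \left(\left(2 - 27\right) + 26182\right) \left(-7631 + 15818\right) = \left(-25 + 26182\right) 8187 = 26157 \cdot 8187 = 214147359$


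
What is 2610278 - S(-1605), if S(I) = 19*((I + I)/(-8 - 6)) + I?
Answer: 18252686/7 ≈ 2.6075e+6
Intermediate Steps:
S(I) = -12*I/7 (S(I) = 19*((2*I)/(-14)) + I = 19*((2*I)*(-1/14)) + I = 19*(-I/7) + I = -19*I/7 + I = -12*I/7)
2610278 - S(-1605) = 2610278 - (-12)*(-1605)/7 = 2610278 - 1*19260/7 = 2610278 - 19260/7 = 18252686/7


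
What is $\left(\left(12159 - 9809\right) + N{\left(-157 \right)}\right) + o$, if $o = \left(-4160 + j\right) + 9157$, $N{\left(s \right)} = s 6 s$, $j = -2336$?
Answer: $152905$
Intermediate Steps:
$N{\left(s \right)} = 6 s^{2}$ ($N{\left(s \right)} = 6 s s = 6 s^{2}$)
$o = 2661$ ($o = \left(-4160 - 2336\right) + 9157 = -6496 + 9157 = 2661$)
$\left(\left(12159 - 9809\right) + N{\left(-157 \right)}\right) + o = \left(\left(12159 - 9809\right) + 6 \left(-157\right)^{2}\right) + 2661 = \left(2350 + 6 \cdot 24649\right) + 2661 = \left(2350 + 147894\right) + 2661 = 150244 + 2661 = 152905$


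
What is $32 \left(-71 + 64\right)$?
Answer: $-224$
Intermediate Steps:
$32 \left(-71 + 64\right) = 32 \left(-7\right) = -224$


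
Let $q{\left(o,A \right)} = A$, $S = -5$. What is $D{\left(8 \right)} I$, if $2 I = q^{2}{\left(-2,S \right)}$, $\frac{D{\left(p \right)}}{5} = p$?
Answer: $500$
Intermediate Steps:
$D{\left(p \right)} = 5 p$
$I = \frac{25}{2}$ ($I = \frac{\left(-5\right)^{2}}{2} = \frac{1}{2} \cdot 25 = \frac{25}{2} \approx 12.5$)
$D{\left(8 \right)} I = 5 \cdot 8 \cdot \frac{25}{2} = 40 \cdot \frac{25}{2} = 500$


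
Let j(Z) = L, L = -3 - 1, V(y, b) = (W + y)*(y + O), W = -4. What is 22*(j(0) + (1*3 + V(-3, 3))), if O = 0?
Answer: 440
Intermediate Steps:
V(y, b) = y*(-4 + y) (V(y, b) = (-4 + y)*(y + 0) = (-4 + y)*y = y*(-4 + y))
L = -4
j(Z) = -4
22*(j(0) + (1*3 + V(-3, 3))) = 22*(-4 + (1*3 - 3*(-4 - 3))) = 22*(-4 + (3 - 3*(-7))) = 22*(-4 + (3 + 21)) = 22*(-4 + 24) = 22*20 = 440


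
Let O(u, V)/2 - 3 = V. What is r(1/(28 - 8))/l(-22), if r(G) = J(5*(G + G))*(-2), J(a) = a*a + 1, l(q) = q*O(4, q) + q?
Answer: -5/1628 ≈ -0.0030713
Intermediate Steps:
O(u, V) = 6 + 2*V
l(q) = q + q*(6 + 2*q) (l(q) = q*(6 + 2*q) + q = q + q*(6 + 2*q))
J(a) = 1 + a² (J(a) = a² + 1 = 1 + a²)
r(G) = -2 - 200*G² (r(G) = (1 + (5*(G + G))²)*(-2) = (1 + (5*(2*G))²)*(-2) = (1 + (10*G)²)*(-2) = (1 + 100*G²)*(-2) = -2 - 200*G²)
r(1/(28 - 8))/l(-22) = (-2 - 200/(28 - 8)²)/((-22*(7 + 2*(-22)))) = (-2 - 200*(1/20)²)/((-22*(7 - 44))) = (-2 - 200*(1/20)²)/((-22*(-37))) = (-2 - 200*1/400)/814 = (-2 - ½)*(1/814) = -5/2*1/814 = -5/1628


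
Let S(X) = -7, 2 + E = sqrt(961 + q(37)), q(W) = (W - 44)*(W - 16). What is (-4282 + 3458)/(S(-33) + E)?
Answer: -7416/733 - 824*sqrt(814)/733 ≈ -42.190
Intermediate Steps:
q(W) = (-44 + W)*(-16 + W)
E = -2 + sqrt(814) (E = -2 + sqrt(961 + (704 + 37**2 - 60*37)) = -2 + sqrt(961 + (704 + 1369 - 2220)) = -2 + sqrt(961 - 147) = -2 + sqrt(814) ≈ 26.531)
(-4282 + 3458)/(S(-33) + E) = (-4282 + 3458)/(-7 + (-2 + sqrt(814))) = -824/(-9 + sqrt(814))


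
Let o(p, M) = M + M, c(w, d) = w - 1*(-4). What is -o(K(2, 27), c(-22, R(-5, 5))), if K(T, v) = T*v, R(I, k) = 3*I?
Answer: 36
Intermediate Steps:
c(w, d) = 4 + w (c(w, d) = w + 4 = 4 + w)
o(p, M) = 2*M
-o(K(2, 27), c(-22, R(-5, 5))) = -2*(4 - 22) = -2*(-18) = -1*(-36) = 36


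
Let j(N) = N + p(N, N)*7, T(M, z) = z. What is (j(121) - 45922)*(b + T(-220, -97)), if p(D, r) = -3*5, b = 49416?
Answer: -2264038014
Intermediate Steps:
p(D, r) = -15
j(N) = -105 + N (j(N) = N - 15*7 = N - 105 = -105 + N)
(j(121) - 45922)*(b + T(-220, -97)) = ((-105 + 121) - 45922)*(49416 - 97) = (16 - 45922)*49319 = -45906*49319 = -2264038014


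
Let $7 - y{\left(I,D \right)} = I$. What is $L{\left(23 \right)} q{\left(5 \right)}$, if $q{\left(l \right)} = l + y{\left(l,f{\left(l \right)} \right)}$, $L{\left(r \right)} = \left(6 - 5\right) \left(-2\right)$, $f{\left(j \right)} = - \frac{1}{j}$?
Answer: $-14$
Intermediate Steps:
$L{\left(r \right)} = -2$ ($L{\left(r \right)} = 1 \left(-2\right) = -2$)
$y{\left(I,D \right)} = 7 - I$
$q{\left(l \right)} = 7$ ($q{\left(l \right)} = l - \left(-7 + l\right) = 7$)
$L{\left(23 \right)} q{\left(5 \right)} = \left(-2\right) 7 = -14$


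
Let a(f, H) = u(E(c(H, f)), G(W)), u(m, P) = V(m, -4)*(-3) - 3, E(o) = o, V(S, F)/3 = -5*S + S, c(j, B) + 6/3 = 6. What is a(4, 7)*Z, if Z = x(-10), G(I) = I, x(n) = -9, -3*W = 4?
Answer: -1269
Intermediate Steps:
W = -4/3 (W = -⅓*4 = -4/3 ≈ -1.3333)
c(j, B) = 4 (c(j, B) = -2 + 6 = 4)
V(S, F) = -12*S (V(S, F) = 3*(-5*S + S) = 3*(-4*S) = -12*S)
Z = -9
u(m, P) = -3 + 36*m (u(m, P) = -12*m*(-3) - 3 = 36*m - 3 = -3 + 36*m)
a(f, H) = 141 (a(f, H) = -3 + 36*4 = -3 + 144 = 141)
a(4, 7)*Z = 141*(-9) = -1269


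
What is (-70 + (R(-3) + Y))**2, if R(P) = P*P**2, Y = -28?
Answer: 15625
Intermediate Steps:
R(P) = P**3
(-70 + (R(-3) + Y))**2 = (-70 + ((-3)**3 - 28))**2 = (-70 + (-27 - 28))**2 = (-70 - 55)**2 = (-125)**2 = 15625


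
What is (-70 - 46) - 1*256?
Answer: -372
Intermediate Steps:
(-70 - 46) - 1*256 = -116 - 256 = -372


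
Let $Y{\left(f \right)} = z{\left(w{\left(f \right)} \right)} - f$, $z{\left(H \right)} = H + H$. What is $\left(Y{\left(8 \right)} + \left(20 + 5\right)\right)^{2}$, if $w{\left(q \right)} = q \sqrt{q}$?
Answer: $2337 + 1088 \sqrt{2} \approx 3875.7$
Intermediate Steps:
$w{\left(q \right)} = q^{\frac{3}{2}}$
$z{\left(H \right)} = 2 H$
$Y{\left(f \right)} = - f + 2 f^{\frac{3}{2}}$ ($Y{\left(f \right)} = 2 f^{\frac{3}{2}} - f = - f + 2 f^{\frac{3}{2}}$)
$\left(Y{\left(8 \right)} + \left(20 + 5\right)\right)^{2} = \left(\left(\left(-1\right) 8 + 2 \cdot 8^{\frac{3}{2}}\right) + \left(20 + 5\right)\right)^{2} = \left(\left(-8 + 2 \cdot 16 \sqrt{2}\right) + 25\right)^{2} = \left(\left(-8 + 32 \sqrt{2}\right) + 25\right)^{2} = \left(17 + 32 \sqrt{2}\right)^{2}$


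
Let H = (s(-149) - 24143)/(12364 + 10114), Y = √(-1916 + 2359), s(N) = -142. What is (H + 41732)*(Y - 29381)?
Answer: -27560189238791/22478 + 938027611*√443/22478 ≈ -1.2252e+9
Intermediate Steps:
Y = √443 ≈ 21.048
H = -24285/22478 (H = (-142 - 24143)/(12364 + 10114) = -24285/22478 ≈ -1.0804)
(H + 41732)*(Y - 29381) = (-24285/22478 + 41732)*(√443 - 29381) = 938027611*(-29381 + √443)/22478 = -27560189238791/22478 + 938027611*√443/22478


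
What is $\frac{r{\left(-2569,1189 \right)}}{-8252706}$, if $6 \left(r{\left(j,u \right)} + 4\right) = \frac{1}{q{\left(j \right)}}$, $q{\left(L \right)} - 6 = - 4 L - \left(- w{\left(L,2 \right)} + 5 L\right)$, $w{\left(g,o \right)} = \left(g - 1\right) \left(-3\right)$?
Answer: $\frac{740087}{1526932169532} \approx 4.8469 \cdot 10^{-7}$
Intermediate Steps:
$w{\left(g,o \right)} = 3 - 3 g$ ($w{\left(g,o \right)} = \left(-1 + g\right) \left(-3\right) = 3 - 3 g$)
$q{\left(L \right)} = 9 - 12 L$ ($q{\left(L \right)} = 6 - \left(-3 + 12 L\right) = 9 - 12 L$)
$r{\left(j,u \right)} = -4 + \frac{1}{6 \left(9 - 12 j\right)}$
$\frac{r{\left(-2569,1189 \right)}}{-8252706} = \frac{\frac{1}{18} \frac{1}{-3 + 4 \left(-2569\right)} \left(215 - -739872\right)}{-8252706} = \frac{215 + 739872}{18 \left(-3 - 10276\right)} \left(- \frac{1}{8252706}\right) = \frac{1}{18} \frac{1}{-10279} \cdot 740087 \left(- \frac{1}{8252706}\right) = \frac{1}{18} \left(- \frac{1}{10279}\right) 740087 \left(- \frac{1}{8252706}\right) = \left(- \frac{740087}{185022}\right) \left(- \frac{1}{8252706}\right) = \frac{740087}{1526932169532}$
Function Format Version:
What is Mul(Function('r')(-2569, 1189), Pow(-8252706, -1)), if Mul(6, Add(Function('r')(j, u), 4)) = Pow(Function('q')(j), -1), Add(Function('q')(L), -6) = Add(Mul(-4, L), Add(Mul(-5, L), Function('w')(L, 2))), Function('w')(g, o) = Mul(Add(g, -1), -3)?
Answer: Rational(740087, 1526932169532) ≈ 4.8469e-7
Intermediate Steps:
Function('w')(g, o) = Add(3, Mul(-3, g)) (Function('w')(g, o) = Mul(Add(-1, g), -3) = Add(3, Mul(-3, g)))
Function('q')(L) = Add(9, Mul(-12, L)) (Function('q')(L) = Add(6, Add(Mul(-4, L), Add(Mul(-5, L), Add(3, Mul(-3, L))))) = Add(6, Add(Mul(-4, L), Add(3, Mul(-8, L)))) = Add(6, Add(3, Mul(-12, L))) = Add(9, Mul(-12, L)))
Function('r')(j, u) = Add(-4, Mul(Rational(1, 6), Pow(Add(9, Mul(-12, j)), -1)))
Mul(Function('r')(-2569, 1189), Pow(-8252706, -1)) = Mul(Mul(Rational(1, 18), Pow(Add(-3, Mul(4, -2569)), -1), Add(215, Mul(-288, -2569))), Pow(-8252706, -1)) = Mul(Mul(Rational(1, 18), Pow(Add(-3, -10276), -1), Add(215, 739872)), Rational(-1, 8252706)) = Mul(Mul(Rational(1, 18), Pow(-10279, -1), 740087), Rational(-1, 8252706)) = Mul(Mul(Rational(1, 18), Rational(-1, 10279), 740087), Rational(-1, 8252706)) = Mul(Rational(-740087, 185022), Rational(-1, 8252706)) = Rational(740087, 1526932169532)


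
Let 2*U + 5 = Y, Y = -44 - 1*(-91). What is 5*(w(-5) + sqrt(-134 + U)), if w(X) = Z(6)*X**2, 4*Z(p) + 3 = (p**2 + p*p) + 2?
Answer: 8875/4 + 5*I*sqrt(113) ≈ 2218.8 + 53.151*I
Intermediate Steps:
Y = 47 (Y = -44 + 91 = 47)
Z(p) = -1/4 + p**2/2 (Z(p) = -3/4 + ((p**2 + p*p) + 2)/4 = -3/4 + ((p**2 + p**2) + 2)/4 = -3/4 + (2*p**2 + 2)/4 = -3/4 + (2 + 2*p**2)/4 = -3/4 + (1/2 + p**2/2) = -1/4 + p**2/2)
U = 21 (U = -5/2 + (1/2)*47 = -5/2 + 47/2 = 21)
w(X) = 71*X**2/4 (w(X) = (-1/4 + (1/2)*6**2)*X**2 = (-1/4 + (1/2)*36)*X**2 = (-1/4 + 18)*X**2 = 71*X**2/4)
5*(w(-5) + sqrt(-134 + U)) = 5*((71/4)*(-5)**2 + sqrt(-134 + 21)) = 5*((71/4)*25 + sqrt(-113)) = 5*(1775/4 + I*sqrt(113)) = 8875/4 + 5*I*sqrt(113)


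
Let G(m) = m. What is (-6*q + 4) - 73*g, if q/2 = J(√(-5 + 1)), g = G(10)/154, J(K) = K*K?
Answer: 3639/77 ≈ 47.260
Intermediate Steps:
J(K) = K²
g = 5/77 (g = 10/154 = 10*(1/154) = 5/77 ≈ 0.064935)
q = -8 (q = 2*(√(-5 + 1))² = 2*(√(-4))² = 2*(2*I)² = 2*(-4) = -8)
(-6*q + 4) - 73*g = (-6*(-8) + 4) - 73*5/77 = (48 + 4) - 365/77 = 52 - 365/77 = 3639/77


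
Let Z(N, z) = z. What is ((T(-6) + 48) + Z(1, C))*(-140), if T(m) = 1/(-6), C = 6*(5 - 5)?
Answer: -20090/3 ≈ -6696.7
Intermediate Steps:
C = 0 (C = 6*0 = 0)
T(m) = -⅙
((T(-6) + 48) + Z(1, C))*(-140) = ((-⅙ + 48) + 0)*(-140) = (287/6 + 0)*(-140) = (287/6)*(-140) = -20090/3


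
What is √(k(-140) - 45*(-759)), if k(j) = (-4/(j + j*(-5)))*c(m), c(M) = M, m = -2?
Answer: √167359570/70 ≈ 184.81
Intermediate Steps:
k(j) = -2/j (k(j) = (-4/(j + j*(-5)))*(-2) = (-4/(j - 5*j))*(-2) = (-4/(-4*j))*(-2) = (-1/(4*j)*(-4))*(-2) = -2/j)
√(k(-140) - 45*(-759)) = √(-2/(-140) - 45*(-759)) = √(-2*(-1/140) + 34155) = √(1/70 + 34155) = √(2390851/70) = √167359570/70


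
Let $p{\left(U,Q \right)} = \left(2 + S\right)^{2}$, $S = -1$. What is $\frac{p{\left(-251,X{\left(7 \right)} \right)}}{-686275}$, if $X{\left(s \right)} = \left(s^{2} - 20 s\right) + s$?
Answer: $- \frac{1}{686275} \approx -1.4571 \cdot 10^{-6}$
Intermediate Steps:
$X{\left(s \right)} = s^{2} - 19 s$
$p{\left(U,Q \right)} = 1$ ($p{\left(U,Q \right)} = \left(2 - 1\right)^{2} = 1^{2} = 1$)
$\frac{p{\left(-251,X{\left(7 \right)} \right)}}{-686275} = 1 \frac{1}{-686275} = 1 \left(- \frac{1}{686275}\right) = - \frac{1}{686275}$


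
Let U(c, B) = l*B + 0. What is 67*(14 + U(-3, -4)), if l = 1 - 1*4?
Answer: 1742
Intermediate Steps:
l = -3 (l = 1 - 4 = -3)
U(c, B) = -3*B (U(c, B) = -3*B + 0 = -3*B)
67*(14 + U(-3, -4)) = 67*(14 - 3*(-4)) = 67*(14 + 12) = 67*26 = 1742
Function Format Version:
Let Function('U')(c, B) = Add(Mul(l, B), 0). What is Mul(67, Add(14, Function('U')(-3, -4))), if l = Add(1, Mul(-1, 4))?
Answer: 1742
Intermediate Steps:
l = -3 (l = Add(1, -4) = -3)
Function('U')(c, B) = Mul(-3, B) (Function('U')(c, B) = Add(Mul(-3, B), 0) = Mul(-3, B))
Mul(67, Add(14, Function('U')(-3, -4))) = Mul(67, Add(14, Mul(-3, -4))) = Mul(67, Add(14, 12)) = Mul(67, 26) = 1742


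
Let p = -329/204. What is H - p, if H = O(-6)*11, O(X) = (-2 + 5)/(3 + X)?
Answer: -1915/204 ≈ -9.3873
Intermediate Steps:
O(X) = 3/(3 + X)
p = -329/204 (p = -329*1/204 = -329/204 ≈ -1.6127)
H = -11 (H = (3/(3 - 6))*11 = (3/(-3))*11 = (3*(-1/3))*11 = -1*11 = -11)
H - p = -11 - 1*(-329/204) = -11 + 329/204 = -1915/204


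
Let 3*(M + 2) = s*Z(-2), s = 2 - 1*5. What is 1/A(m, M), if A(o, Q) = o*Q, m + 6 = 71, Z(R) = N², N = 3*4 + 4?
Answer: -1/16770 ≈ -5.9630e-5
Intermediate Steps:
N = 16 (N = 12 + 4 = 16)
Z(R) = 256 (Z(R) = 16² = 256)
m = 65 (m = -6 + 71 = 65)
s = -3 (s = 2 - 5 = -3)
M = -258 (M = -2 + (-3*256)/3 = -2 + (⅓)*(-768) = -2 - 256 = -258)
A(o, Q) = Q*o
1/A(m, M) = 1/(-258*65) = 1/(-16770) = -1/16770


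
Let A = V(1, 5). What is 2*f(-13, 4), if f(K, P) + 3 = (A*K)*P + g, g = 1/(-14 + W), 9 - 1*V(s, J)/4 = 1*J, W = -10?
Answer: -20041/12 ≈ -1670.1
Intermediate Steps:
V(s, J) = 36 - 4*J
g = -1/24 (g = 1/(-14 - 10) = 1/(-24) = -1/24 ≈ -0.041667)
A = 16 (A = 36 - 4*5 = 36 - 20 = 16)
f(K, P) = -73/24 + 16*K*P (f(K, P) = -3 + ((16*K)*P - 1/24) = -3 + (16*K*P - 1/24) = -3 + (-1/24 + 16*K*P) = -73/24 + 16*K*P)
2*f(-13, 4) = 2*(-73/24 + 16*(-13)*4) = 2*(-73/24 - 832) = 2*(-20041/24) = -20041/12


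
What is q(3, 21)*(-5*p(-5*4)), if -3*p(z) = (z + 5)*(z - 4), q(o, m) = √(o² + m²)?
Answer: 9000*√2 ≈ 12728.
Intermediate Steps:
q(o, m) = √(m² + o²)
p(z) = -(-4 + z)*(5 + z)/3 (p(z) = -(z + 5)*(z - 4)/3 = -(5 + z)*(-4 + z)/3 = -(-4 + z)*(5 + z)/3)
q(3, 21)*(-5*p(-5*4)) = √(21² + 3²)*(-5*(20/3 - (-5)*4/3 - (-5*4)²/3)) = √(441 + 9)*(-5*(20/3 - ⅓*(-20) - ⅓*(-20)²)) = √450*(-5*(20/3 + 20/3 - ⅓*400)) = (15*√2)*(-5*(20/3 + 20/3 - 400/3)) = (15*√2)*(-5*(-120)) = (15*√2)*600 = 9000*√2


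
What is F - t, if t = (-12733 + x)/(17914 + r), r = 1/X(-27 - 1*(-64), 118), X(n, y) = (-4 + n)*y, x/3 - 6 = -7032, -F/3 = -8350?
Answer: 1747547440884/69757117 ≈ 25052.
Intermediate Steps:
F = 25050 (F = -3*(-8350) = 25050)
x = -21078 (x = 18 + 3*(-7032) = 18 - 21096 = -21078)
X(n, y) = y*(-4 + n)
r = 1/3894 (r = 1/(118*(-4 + (-27 - 1*(-64)))) = 1/(118*(-4 + (-27 + 64))) = 1/(118*(-4 + 37)) = 1/(118*33) = 1/3894 ≈ 0.00025681)
t = -131660034/69757117 (t = (-12733 - 21078)/(17914 + 1/3894) = -33811/69757117/3894 = -33811*3894/69757117 = -131660034/69757117 ≈ -1.8874)
F - t = 25050 - 1*(-131660034/69757117) = 25050 + 131660034/69757117 = 1747547440884/69757117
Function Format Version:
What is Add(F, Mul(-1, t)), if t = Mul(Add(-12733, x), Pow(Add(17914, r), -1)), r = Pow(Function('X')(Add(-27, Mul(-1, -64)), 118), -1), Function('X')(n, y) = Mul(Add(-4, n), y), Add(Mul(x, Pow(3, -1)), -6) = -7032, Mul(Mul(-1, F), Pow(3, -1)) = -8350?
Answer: Rational(1747547440884, 69757117) ≈ 25052.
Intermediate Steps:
F = 25050 (F = Mul(-3, -8350) = 25050)
x = -21078 (x = Add(18, Mul(3, -7032)) = Add(18, -21096) = -21078)
Function('X')(n, y) = Mul(y, Add(-4, n))
r = Rational(1, 3894) (r = Pow(Mul(118, Add(-4, Add(-27, Mul(-1, -64)))), -1) = Pow(Mul(118, Add(-4, Add(-27, 64))), -1) = Pow(Mul(118, Add(-4, 37)), -1) = Pow(Mul(118, 33), -1) = Pow(3894, -1) = Rational(1, 3894) ≈ 0.00025681)
t = Rational(-131660034, 69757117) (t = Mul(Add(-12733, -21078), Pow(Add(17914, Rational(1, 3894)), -1)) = Mul(-33811, Pow(Rational(69757117, 3894), -1)) = Mul(-33811, Rational(3894, 69757117)) = Rational(-131660034, 69757117) ≈ -1.8874)
Add(F, Mul(-1, t)) = Add(25050, Mul(-1, Rational(-131660034, 69757117))) = Add(25050, Rational(131660034, 69757117)) = Rational(1747547440884, 69757117)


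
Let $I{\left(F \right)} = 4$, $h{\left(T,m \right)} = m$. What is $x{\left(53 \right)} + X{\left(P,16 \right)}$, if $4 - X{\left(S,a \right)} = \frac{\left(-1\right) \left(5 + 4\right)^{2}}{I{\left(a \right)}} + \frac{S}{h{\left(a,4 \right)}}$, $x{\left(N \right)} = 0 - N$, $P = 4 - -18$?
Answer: $- \frac{137}{4} \approx -34.25$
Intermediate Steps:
$P = 22$ ($P = 4 + 18 = 22$)
$x{\left(N \right)} = - N$
$X{\left(S,a \right)} = \frac{97}{4} - \frac{S}{4}$ ($X{\left(S,a \right)} = 4 - \left(\frac{\left(-1\right) \left(5 + 4\right)^{2}}{4} + \frac{S}{4}\right) = 4 - \left(- 9^{2} \cdot \frac{1}{4} + S \frac{1}{4}\right) = 4 - \left(\left(-1\right) 81 \cdot \frac{1}{4} + \frac{S}{4}\right) = 4 - \left(\left(-81\right) \frac{1}{4} + \frac{S}{4}\right) = 4 - \left(- \frac{81}{4} + \frac{S}{4}\right) = \frac{97}{4} - \frac{S}{4}$)
$x{\left(53 \right)} + X{\left(P,16 \right)} = \left(-1\right) 53 + \left(\frac{97}{4} - \frac{11}{2}\right) = -53 + \left(\frac{97}{4} - \frac{11}{2}\right) = -53 + \frac{75}{4} = - \frac{137}{4}$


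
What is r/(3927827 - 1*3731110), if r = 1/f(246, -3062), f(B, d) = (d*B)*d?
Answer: 1/453719424420408 ≈ 2.2040e-15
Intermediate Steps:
f(B, d) = B*d**2 (f(B, d) = (B*d)*d = B*d**2)
r = 1/2306457624 (r = 1/(246*(-3062)**2) = 1/(246*9375844) = 1/2306457624 ≈ 4.3357e-10)
r/(3927827 - 1*3731110) = 1/(2306457624*(3927827 - 1*3731110)) = 1/(2306457624*(3927827 - 3731110)) = (1/2306457624)/196717 = (1/2306457624)*(1/196717) = 1/453719424420408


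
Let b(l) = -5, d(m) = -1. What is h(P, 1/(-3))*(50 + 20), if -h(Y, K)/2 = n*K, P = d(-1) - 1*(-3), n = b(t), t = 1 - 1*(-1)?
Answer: -700/3 ≈ -233.33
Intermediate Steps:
t = 2 (t = 1 + 1 = 2)
n = -5
P = 2 (P = -1 - 1*(-3) = -1 + 3 = 2)
h(Y, K) = 10*K (h(Y, K) = -(-10)*K = 10*K)
h(P, 1/(-3))*(50 + 20) = (10/(-3))*(50 + 20) = (10*(-⅓))*70 = -10/3*70 = -700/3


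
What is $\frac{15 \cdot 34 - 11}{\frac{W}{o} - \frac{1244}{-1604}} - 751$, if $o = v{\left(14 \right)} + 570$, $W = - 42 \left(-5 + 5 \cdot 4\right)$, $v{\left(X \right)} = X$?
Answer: $- \frac{85091661}{35503} \approx -2396.7$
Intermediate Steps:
$W = -630$ ($W = - 42 \left(-5 + 20\right) = \left(-42\right) 15 = -630$)
$o = 584$ ($o = 14 + 570 = 584$)
$\frac{15 \cdot 34 - 11}{\frac{W}{o} - \frac{1244}{-1604}} - 751 = \frac{15 \cdot 34 - 11}{- \frac{630}{584} - \frac{1244}{-1604}} - 751 = \frac{510 - 11}{\left(-630\right) \frac{1}{584} - - \frac{311}{401}} - 751 = \frac{499}{- \frac{315}{292} + \frac{311}{401}} - 751 = \frac{499}{- \frac{35503}{117092}} - 751 = 499 \left(- \frac{117092}{35503}\right) - 751 = - \frac{58428908}{35503} - 751 = - \frac{85091661}{35503}$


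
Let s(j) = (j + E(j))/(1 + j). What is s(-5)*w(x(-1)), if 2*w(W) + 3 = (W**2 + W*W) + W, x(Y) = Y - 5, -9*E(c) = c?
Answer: 35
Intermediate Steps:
E(c) = -c/9
x(Y) = -5 + Y
w(W) = -3/2 + W**2 + W/2 (w(W) = -3/2 + ((W**2 + W*W) + W)/2 = -3/2 + ((W**2 + W**2) + W)/2 = -3/2 + (2*W**2 + W)/2 = -3/2 + (W + 2*W**2)/2 = -3/2 + (W**2 + W/2) = -3/2 + W**2 + W/2)
s(j) = 8*j/(9*(1 + j)) (s(j) = (j - j/9)/(1 + j) = (8*j/9)/(1 + j) = 8*j/(9*(1 + j)))
s(-5)*w(x(-1)) = ((8/9)*(-5)/(1 - 5))*(-3/2 + (-5 - 1)**2 + (-5 - 1)/2) = ((8/9)*(-5)/(-4))*(-3/2 + (-6)**2 + (1/2)*(-6)) = ((8/9)*(-5)*(-1/4))*(-3/2 + 36 - 3) = (10/9)*(63/2) = 35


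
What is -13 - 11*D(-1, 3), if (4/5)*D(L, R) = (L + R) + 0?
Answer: -81/2 ≈ -40.500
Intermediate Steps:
D(L, R) = 5*L/4 + 5*R/4 (D(L, R) = 5*((L + R) + 0)/4 = 5*(L + R)/4 = 5*L/4 + 5*R/4)
-13 - 11*D(-1, 3) = -13 - 11*((5/4)*(-1) + (5/4)*3) = -13 - 11*(-5/4 + 15/4) = -13 - 11*5/2 = -13 - 55/2 = -81/2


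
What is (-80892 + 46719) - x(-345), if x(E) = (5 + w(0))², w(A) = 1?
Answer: -34209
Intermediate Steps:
x(E) = 36 (x(E) = (5 + 1)² = 6² = 36)
(-80892 + 46719) - x(-345) = (-80892 + 46719) - 1*36 = -34173 - 36 = -34209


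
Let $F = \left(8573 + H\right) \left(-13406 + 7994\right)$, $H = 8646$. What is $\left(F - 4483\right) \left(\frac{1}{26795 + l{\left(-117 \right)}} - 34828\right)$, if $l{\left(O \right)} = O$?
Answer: $\frac{86590133525442313}{26678} \approx 3.2457 \cdot 10^{12}$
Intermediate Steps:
$F = -93189228$ ($F = \left(8573 + 8646\right) \left(-13406 + 7994\right) = 17219 \left(-5412\right) = -93189228$)
$\left(F - 4483\right) \left(\frac{1}{26795 + l{\left(-117 \right)}} - 34828\right) = \left(-93189228 - 4483\right) \left(\frac{1}{26795 - 117} - 34828\right) = - 93193711 \left(\frac{1}{26678} - 34828\right) = \left(-93193711\right) \left(- \frac{929141383}{26678}\right) = \frac{86590133525442313}{26678}$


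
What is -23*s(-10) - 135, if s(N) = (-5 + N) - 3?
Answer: 279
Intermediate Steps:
s(N) = -8 + N
-23*s(-10) - 135 = -23*(-8 - 10) - 135 = -23*(-18) - 135 = 414 - 135 = 279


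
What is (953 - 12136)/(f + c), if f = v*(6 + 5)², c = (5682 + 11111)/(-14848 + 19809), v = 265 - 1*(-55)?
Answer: -55478863/192106713 ≈ -0.28879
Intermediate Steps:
v = 320 (v = 265 + 55 = 320)
c = 16793/4961 ≈ 3.3850
f = 38720 (f = 320*(6 + 5)² = 320*11² = 320*121 = 38720)
(953 - 12136)/(f + c) = (953 - 12136)/(38720 + 16793/4961) = -11183/192106713/4961 = -11183*4961/192106713 = -55478863/192106713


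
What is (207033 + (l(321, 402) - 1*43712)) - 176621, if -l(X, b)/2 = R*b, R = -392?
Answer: 301868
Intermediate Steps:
l(X, b) = 784*b (l(X, b) = -(-784)*b = 784*b)
(207033 + (l(321, 402) - 1*43712)) - 176621 = (207033 + (784*402 - 1*43712)) - 176621 = (207033 + (315168 - 43712)) - 176621 = (207033 + 271456) - 176621 = 478489 - 176621 = 301868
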